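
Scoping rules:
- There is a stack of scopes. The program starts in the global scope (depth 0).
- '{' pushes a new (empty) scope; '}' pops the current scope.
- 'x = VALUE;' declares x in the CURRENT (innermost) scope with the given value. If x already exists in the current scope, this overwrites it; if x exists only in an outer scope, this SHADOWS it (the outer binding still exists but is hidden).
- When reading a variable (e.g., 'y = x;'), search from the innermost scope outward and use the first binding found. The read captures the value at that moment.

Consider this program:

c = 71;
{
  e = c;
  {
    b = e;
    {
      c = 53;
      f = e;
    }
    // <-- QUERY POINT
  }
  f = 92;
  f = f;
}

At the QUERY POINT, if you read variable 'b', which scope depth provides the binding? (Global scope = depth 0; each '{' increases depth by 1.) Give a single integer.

Answer: 2

Derivation:
Step 1: declare c=71 at depth 0
Step 2: enter scope (depth=1)
Step 3: declare e=(read c)=71 at depth 1
Step 4: enter scope (depth=2)
Step 5: declare b=(read e)=71 at depth 2
Step 6: enter scope (depth=3)
Step 7: declare c=53 at depth 3
Step 8: declare f=(read e)=71 at depth 3
Step 9: exit scope (depth=2)
Visible at query point: b=71 c=71 e=71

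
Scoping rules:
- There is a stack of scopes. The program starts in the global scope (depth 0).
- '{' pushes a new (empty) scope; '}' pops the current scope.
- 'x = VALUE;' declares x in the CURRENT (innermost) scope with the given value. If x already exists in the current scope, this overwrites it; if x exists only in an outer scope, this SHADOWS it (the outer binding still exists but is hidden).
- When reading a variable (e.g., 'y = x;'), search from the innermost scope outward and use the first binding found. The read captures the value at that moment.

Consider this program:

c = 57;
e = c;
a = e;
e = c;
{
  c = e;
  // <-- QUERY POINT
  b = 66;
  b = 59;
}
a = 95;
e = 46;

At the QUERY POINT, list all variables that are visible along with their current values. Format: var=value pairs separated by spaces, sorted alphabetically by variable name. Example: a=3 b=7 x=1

Step 1: declare c=57 at depth 0
Step 2: declare e=(read c)=57 at depth 0
Step 3: declare a=(read e)=57 at depth 0
Step 4: declare e=(read c)=57 at depth 0
Step 5: enter scope (depth=1)
Step 6: declare c=(read e)=57 at depth 1
Visible at query point: a=57 c=57 e=57

Answer: a=57 c=57 e=57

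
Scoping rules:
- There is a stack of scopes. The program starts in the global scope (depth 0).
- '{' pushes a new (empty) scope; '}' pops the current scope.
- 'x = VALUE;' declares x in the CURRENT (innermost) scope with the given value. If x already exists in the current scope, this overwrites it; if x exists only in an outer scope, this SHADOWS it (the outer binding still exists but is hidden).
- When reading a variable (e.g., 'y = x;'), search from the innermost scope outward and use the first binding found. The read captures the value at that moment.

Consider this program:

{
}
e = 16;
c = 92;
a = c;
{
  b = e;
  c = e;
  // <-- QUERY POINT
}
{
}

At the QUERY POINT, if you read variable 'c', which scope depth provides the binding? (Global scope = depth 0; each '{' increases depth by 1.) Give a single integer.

Step 1: enter scope (depth=1)
Step 2: exit scope (depth=0)
Step 3: declare e=16 at depth 0
Step 4: declare c=92 at depth 0
Step 5: declare a=(read c)=92 at depth 0
Step 6: enter scope (depth=1)
Step 7: declare b=(read e)=16 at depth 1
Step 8: declare c=(read e)=16 at depth 1
Visible at query point: a=92 b=16 c=16 e=16

Answer: 1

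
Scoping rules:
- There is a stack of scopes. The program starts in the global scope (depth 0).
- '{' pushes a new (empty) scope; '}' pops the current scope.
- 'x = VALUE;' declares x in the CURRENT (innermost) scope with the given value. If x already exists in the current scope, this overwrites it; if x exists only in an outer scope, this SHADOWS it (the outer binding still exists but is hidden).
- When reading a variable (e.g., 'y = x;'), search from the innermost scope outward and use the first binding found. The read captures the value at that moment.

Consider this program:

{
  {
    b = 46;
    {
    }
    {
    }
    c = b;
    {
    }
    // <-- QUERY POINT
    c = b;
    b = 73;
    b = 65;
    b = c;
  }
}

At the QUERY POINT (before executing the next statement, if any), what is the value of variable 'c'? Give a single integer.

Step 1: enter scope (depth=1)
Step 2: enter scope (depth=2)
Step 3: declare b=46 at depth 2
Step 4: enter scope (depth=3)
Step 5: exit scope (depth=2)
Step 6: enter scope (depth=3)
Step 7: exit scope (depth=2)
Step 8: declare c=(read b)=46 at depth 2
Step 9: enter scope (depth=3)
Step 10: exit scope (depth=2)
Visible at query point: b=46 c=46

Answer: 46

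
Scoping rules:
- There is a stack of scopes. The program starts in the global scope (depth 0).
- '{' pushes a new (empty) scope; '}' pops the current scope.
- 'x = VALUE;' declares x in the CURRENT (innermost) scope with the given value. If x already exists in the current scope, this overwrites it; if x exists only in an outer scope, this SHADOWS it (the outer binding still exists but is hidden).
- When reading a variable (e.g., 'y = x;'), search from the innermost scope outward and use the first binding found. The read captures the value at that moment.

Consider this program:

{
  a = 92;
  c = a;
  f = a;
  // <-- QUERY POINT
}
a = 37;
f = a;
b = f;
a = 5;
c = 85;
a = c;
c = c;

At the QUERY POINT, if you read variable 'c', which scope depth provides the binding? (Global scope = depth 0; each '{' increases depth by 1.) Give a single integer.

Answer: 1

Derivation:
Step 1: enter scope (depth=1)
Step 2: declare a=92 at depth 1
Step 3: declare c=(read a)=92 at depth 1
Step 4: declare f=(read a)=92 at depth 1
Visible at query point: a=92 c=92 f=92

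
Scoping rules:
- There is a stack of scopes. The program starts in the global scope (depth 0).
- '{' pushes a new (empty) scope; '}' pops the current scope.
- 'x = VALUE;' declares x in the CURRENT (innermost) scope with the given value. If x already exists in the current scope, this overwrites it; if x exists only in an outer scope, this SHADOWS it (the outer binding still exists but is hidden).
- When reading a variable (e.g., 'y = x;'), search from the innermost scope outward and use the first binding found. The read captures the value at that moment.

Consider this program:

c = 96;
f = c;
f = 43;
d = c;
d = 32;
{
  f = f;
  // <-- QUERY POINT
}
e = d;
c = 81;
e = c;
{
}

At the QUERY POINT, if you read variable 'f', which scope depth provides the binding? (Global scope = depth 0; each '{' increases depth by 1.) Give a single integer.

Step 1: declare c=96 at depth 0
Step 2: declare f=(read c)=96 at depth 0
Step 3: declare f=43 at depth 0
Step 4: declare d=(read c)=96 at depth 0
Step 5: declare d=32 at depth 0
Step 6: enter scope (depth=1)
Step 7: declare f=(read f)=43 at depth 1
Visible at query point: c=96 d=32 f=43

Answer: 1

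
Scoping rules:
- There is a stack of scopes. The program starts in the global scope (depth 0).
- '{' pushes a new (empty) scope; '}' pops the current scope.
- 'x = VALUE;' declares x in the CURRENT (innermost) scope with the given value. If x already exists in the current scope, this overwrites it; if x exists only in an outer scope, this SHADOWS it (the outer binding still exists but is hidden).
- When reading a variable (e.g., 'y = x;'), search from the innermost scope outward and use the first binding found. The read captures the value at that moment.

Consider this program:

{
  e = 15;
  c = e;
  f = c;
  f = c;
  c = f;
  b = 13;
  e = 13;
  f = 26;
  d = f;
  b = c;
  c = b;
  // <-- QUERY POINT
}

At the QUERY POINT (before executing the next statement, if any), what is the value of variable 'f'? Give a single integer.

Step 1: enter scope (depth=1)
Step 2: declare e=15 at depth 1
Step 3: declare c=(read e)=15 at depth 1
Step 4: declare f=(read c)=15 at depth 1
Step 5: declare f=(read c)=15 at depth 1
Step 6: declare c=(read f)=15 at depth 1
Step 7: declare b=13 at depth 1
Step 8: declare e=13 at depth 1
Step 9: declare f=26 at depth 1
Step 10: declare d=(read f)=26 at depth 1
Step 11: declare b=(read c)=15 at depth 1
Step 12: declare c=(read b)=15 at depth 1
Visible at query point: b=15 c=15 d=26 e=13 f=26

Answer: 26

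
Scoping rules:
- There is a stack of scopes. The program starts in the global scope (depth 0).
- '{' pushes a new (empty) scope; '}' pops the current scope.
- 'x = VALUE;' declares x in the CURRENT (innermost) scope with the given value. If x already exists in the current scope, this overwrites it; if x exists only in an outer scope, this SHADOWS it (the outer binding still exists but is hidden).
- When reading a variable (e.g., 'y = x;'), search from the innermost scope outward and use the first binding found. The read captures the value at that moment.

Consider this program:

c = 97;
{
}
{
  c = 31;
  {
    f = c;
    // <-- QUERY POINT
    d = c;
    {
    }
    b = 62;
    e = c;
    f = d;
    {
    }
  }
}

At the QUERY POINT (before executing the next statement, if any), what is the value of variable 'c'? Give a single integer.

Answer: 31

Derivation:
Step 1: declare c=97 at depth 0
Step 2: enter scope (depth=1)
Step 3: exit scope (depth=0)
Step 4: enter scope (depth=1)
Step 5: declare c=31 at depth 1
Step 6: enter scope (depth=2)
Step 7: declare f=(read c)=31 at depth 2
Visible at query point: c=31 f=31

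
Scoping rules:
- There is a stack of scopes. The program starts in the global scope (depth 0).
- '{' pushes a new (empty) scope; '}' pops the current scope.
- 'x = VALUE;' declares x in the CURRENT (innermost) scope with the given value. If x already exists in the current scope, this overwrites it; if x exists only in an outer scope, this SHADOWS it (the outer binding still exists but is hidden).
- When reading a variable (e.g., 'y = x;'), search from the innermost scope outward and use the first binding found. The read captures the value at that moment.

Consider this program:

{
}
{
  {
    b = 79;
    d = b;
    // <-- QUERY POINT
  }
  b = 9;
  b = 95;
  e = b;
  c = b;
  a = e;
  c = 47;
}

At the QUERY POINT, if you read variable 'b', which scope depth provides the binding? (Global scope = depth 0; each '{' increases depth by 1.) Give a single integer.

Step 1: enter scope (depth=1)
Step 2: exit scope (depth=0)
Step 3: enter scope (depth=1)
Step 4: enter scope (depth=2)
Step 5: declare b=79 at depth 2
Step 6: declare d=(read b)=79 at depth 2
Visible at query point: b=79 d=79

Answer: 2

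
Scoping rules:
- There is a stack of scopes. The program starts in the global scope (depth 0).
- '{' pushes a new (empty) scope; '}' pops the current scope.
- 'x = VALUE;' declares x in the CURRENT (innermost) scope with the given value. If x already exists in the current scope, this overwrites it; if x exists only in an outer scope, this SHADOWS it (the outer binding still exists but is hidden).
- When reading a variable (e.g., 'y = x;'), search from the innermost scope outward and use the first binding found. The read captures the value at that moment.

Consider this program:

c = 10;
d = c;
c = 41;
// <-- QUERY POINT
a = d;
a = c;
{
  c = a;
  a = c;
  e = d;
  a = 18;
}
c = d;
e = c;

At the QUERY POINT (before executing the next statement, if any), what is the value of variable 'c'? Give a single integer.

Answer: 41

Derivation:
Step 1: declare c=10 at depth 0
Step 2: declare d=(read c)=10 at depth 0
Step 3: declare c=41 at depth 0
Visible at query point: c=41 d=10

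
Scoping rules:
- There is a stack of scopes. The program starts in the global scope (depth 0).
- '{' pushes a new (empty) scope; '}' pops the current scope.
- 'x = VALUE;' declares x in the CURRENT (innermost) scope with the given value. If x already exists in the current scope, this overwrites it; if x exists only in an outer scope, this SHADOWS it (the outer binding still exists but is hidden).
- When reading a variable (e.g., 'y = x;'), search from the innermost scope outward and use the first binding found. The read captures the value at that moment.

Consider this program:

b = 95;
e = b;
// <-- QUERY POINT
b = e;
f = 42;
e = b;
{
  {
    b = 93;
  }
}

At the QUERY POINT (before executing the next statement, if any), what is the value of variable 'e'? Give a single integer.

Step 1: declare b=95 at depth 0
Step 2: declare e=(read b)=95 at depth 0
Visible at query point: b=95 e=95

Answer: 95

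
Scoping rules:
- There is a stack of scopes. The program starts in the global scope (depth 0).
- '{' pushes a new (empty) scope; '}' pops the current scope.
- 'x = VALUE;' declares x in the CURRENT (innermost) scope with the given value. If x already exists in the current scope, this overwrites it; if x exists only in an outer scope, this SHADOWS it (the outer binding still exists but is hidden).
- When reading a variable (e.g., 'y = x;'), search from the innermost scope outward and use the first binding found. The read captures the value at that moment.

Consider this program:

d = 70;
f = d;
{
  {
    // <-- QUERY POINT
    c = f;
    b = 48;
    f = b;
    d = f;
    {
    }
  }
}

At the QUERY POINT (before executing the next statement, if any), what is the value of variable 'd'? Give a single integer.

Step 1: declare d=70 at depth 0
Step 2: declare f=(read d)=70 at depth 0
Step 3: enter scope (depth=1)
Step 4: enter scope (depth=2)
Visible at query point: d=70 f=70

Answer: 70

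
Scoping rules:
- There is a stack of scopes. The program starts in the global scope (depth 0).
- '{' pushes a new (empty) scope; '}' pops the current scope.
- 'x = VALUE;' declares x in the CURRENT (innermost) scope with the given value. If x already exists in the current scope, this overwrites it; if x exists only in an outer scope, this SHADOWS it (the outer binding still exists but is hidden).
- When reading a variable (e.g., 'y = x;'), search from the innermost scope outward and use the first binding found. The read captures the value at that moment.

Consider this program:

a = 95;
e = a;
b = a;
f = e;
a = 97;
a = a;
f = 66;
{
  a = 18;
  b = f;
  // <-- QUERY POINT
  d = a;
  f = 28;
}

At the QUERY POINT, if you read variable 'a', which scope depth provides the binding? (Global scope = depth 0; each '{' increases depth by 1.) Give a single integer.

Step 1: declare a=95 at depth 0
Step 2: declare e=(read a)=95 at depth 0
Step 3: declare b=(read a)=95 at depth 0
Step 4: declare f=(read e)=95 at depth 0
Step 5: declare a=97 at depth 0
Step 6: declare a=(read a)=97 at depth 0
Step 7: declare f=66 at depth 0
Step 8: enter scope (depth=1)
Step 9: declare a=18 at depth 1
Step 10: declare b=(read f)=66 at depth 1
Visible at query point: a=18 b=66 e=95 f=66

Answer: 1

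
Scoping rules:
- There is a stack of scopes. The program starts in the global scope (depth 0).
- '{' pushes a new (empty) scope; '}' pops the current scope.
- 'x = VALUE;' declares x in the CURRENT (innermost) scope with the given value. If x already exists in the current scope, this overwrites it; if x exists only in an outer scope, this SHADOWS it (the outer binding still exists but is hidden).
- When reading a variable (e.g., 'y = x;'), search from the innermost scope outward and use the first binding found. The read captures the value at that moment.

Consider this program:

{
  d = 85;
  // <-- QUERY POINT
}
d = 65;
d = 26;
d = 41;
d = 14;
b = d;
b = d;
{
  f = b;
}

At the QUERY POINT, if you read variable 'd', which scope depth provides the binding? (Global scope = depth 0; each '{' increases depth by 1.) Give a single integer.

Step 1: enter scope (depth=1)
Step 2: declare d=85 at depth 1
Visible at query point: d=85

Answer: 1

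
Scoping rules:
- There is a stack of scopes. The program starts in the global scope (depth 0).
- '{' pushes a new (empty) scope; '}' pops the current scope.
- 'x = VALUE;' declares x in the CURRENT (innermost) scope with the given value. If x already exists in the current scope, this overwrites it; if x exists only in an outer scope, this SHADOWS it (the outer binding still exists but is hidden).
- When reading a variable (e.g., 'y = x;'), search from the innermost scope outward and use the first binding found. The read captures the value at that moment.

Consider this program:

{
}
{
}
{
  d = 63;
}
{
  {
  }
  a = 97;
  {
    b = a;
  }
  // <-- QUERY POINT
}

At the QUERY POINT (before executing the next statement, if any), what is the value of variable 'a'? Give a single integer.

Answer: 97

Derivation:
Step 1: enter scope (depth=1)
Step 2: exit scope (depth=0)
Step 3: enter scope (depth=1)
Step 4: exit scope (depth=0)
Step 5: enter scope (depth=1)
Step 6: declare d=63 at depth 1
Step 7: exit scope (depth=0)
Step 8: enter scope (depth=1)
Step 9: enter scope (depth=2)
Step 10: exit scope (depth=1)
Step 11: declare a=97 at depth 1
Step 12: enter scope (depth=2)
Step 13: declare b=(read a)=97 at depth 2
Step 14: exit scope (depth=1)
Visible at query point: a=97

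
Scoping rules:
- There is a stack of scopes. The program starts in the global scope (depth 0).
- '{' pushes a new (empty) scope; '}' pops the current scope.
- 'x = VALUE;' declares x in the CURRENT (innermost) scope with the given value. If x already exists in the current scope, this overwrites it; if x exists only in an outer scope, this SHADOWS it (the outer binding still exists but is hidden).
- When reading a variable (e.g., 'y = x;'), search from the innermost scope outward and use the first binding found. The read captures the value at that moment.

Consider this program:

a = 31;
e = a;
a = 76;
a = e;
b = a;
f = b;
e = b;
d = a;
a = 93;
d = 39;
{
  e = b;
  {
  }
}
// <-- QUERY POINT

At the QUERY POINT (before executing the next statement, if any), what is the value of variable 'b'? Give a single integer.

Step 1: declare a=31 at depth 0
Step 2: declare e=(read a)=31 at depth 0
Step 3: declare a=76 at depth 0
Step 4: declare a=(read e)=31 at depth 0
Step 5: declare b=(read a)=31 at depth 0
Step 6: declare f=(read b)=31 at depth 0
Step 7: declare e=(read b)=31 at depth 0
Step 8: declare d=(read a)=31 at depth 0
Step 9: declare a=93 at depth 0
Step 10: declare d=39 at depth 0
Step 11: enter scope (depth=1)
Step 12: declare e=(read b)=31 at depth 1
Step 13: enter scope (depth=2)
Step 14: exit scope (depth=1)
Step 15: exit scope (depth=0)
Visible at query point: a=93 b=31 d=39 e=31 f=31

Answer: 31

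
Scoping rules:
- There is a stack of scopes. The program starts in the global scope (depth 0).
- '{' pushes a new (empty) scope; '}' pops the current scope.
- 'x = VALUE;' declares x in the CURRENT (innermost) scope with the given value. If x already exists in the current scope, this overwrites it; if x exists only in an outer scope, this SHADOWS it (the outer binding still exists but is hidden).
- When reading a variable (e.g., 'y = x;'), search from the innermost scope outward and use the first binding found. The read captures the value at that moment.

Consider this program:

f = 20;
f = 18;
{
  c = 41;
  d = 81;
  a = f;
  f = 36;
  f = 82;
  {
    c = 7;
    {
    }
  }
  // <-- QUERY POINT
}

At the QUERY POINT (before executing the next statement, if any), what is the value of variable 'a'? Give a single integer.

Step 1: declare f=20 at depth 0
Step 2: declare f=18 at depth 0
Step 3: enter scope (depth=1)
Step 4: declare c=41 at depth 1
Step 5: declare d=81 at depth 1
Step 6: declare a=(read f)=18 at depth 1
Step 7: declare f=36 at depth 1
Step 8: declare f=82 at depth 1
Step 9: enter scope (depth=2)
Step 10: declare c=7 at depth 2
Step 11: enter scope (depth=3)
Step 12: exit scope (depth=2)
Step 13: exit scope (depth=1)
Visible at query point: a=18 c=41 d=81 f=82

Answer: 18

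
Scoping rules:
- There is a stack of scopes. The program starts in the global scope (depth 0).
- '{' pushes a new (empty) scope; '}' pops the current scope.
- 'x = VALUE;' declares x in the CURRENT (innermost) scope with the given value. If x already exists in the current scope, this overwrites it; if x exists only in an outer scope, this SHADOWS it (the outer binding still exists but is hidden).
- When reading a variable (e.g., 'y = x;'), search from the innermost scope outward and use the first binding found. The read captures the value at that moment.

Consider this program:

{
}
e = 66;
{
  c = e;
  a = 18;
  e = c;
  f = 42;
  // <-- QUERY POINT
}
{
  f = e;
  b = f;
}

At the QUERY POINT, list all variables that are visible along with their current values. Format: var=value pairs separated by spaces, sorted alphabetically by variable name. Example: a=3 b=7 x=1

Answer: a=18 c=66 e=66 f=42

Derivation:
Step 1: enter scope (depth=1)
Step 2: exit scope (depth=0)
Step 3: declare e=66 at depth 0
Step 4: enter scope (depth=1)
Step 5: declare c=(read e)=66 at depth 1
Step 6: declare a=18 at depth 1
Step 7: declare e=(read c)=66 at depth 1
Step 8: declare f=42 at depth 1
Visible at query point: a=18 c=66 e=66 f=42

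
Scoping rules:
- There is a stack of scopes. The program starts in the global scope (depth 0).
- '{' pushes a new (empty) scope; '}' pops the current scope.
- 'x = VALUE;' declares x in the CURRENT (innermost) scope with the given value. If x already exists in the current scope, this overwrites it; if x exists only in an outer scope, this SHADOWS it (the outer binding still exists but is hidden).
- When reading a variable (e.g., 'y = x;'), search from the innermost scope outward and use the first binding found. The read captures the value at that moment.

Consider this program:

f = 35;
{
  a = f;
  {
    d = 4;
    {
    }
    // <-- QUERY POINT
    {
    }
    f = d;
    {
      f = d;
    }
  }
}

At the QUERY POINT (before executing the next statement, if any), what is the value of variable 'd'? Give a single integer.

Step 1: declare f=35 at depth 0
Step 2: enter scope (depth=1)
Step 3: declare a=(read f)=35 at depth 1
Step 4: enter scope (depth=2)
Step 5: declare d=4 at depth 2
Step 6: enter scope (depth=3)
Step 7: exit scope (depth=2)
Visible at query point: a=35 d=4 f=35

Answer: 4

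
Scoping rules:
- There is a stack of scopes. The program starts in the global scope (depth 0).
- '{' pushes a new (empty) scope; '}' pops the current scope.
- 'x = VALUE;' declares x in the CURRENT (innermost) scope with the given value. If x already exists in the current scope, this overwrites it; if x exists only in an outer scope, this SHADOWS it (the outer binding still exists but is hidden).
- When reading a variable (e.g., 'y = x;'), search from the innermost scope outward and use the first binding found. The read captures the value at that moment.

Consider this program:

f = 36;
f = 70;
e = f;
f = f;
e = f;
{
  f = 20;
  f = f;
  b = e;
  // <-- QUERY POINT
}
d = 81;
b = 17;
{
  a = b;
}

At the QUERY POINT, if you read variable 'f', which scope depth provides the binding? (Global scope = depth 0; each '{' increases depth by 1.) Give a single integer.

Answer: 1

Derivation:
Step 1: declare f=36 at depth 0
Step 2: declare f=70 at depth 0
Step 3: declare e=(read f)=70 at depth 0
Step 4: declare f=(read f)=70 at depth 0
Step 5: declare e=(read f)=70 at depth 0
Step 6: enter scope (depth=1)
Step 7: declare f=20 at depth 1
Step 8: declare f=(read f)=20 at depth 1
Step 9: declare b=(read e)=70 at depth 1
Visible at query point: b=70 e=70 f=20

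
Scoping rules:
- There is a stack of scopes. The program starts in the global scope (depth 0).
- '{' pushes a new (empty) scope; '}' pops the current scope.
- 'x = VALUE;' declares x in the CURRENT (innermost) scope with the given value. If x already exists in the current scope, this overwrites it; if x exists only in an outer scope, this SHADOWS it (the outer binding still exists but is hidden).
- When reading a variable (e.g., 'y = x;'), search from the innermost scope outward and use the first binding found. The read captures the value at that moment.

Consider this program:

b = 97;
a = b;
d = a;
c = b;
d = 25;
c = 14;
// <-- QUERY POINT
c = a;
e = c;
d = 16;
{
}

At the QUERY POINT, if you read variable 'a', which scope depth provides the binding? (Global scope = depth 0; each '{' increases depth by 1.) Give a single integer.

Step 1: declare b=97 at depth 0
Step 2: declare a=(read b)=97 at depth 0
Step 3: declare d=(read a)=97 at depth 0
Step 4: declare c=(read b)=97 at depth 0
Step 5: declare d=25 at depth 0
Step 6: declare c=14 at depth 0
Visible at query point: a=97 b=97 c=14 d=25

Answer: 0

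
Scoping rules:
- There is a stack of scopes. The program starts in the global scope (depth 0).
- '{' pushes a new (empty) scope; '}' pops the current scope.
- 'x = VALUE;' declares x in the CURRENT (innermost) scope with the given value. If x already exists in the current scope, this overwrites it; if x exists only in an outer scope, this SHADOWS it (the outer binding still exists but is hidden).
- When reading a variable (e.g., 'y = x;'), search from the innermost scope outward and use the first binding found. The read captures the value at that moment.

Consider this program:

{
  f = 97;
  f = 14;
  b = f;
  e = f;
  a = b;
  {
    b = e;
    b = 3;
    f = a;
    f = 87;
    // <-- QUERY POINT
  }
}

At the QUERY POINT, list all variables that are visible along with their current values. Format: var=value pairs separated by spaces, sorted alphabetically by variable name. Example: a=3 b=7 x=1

Answer: a=14 b=3 e=14 f=87

Derivation:
Step 1: enter scope (depth=1)
Step 2: declare f=97 at depth 1
Step 3: declare f=14 at depth 1
Step 4: declare b=(read f)=14 at depth 1
Step 5: declare e=(read f)=14 at depth 1
Step 6: declare a=(read b)=14 at depth 1
Step 7: enter scope (depth=2)
Step 8: declare b=(read e)=14 at depth 2
Step 9: declare b=3 at depth 2
Step 10: declare f=(read a)=14 at depth 2
Step 11: declare f=87 at depth 2
Visible at query point: a=14 b=3 e=14 f=87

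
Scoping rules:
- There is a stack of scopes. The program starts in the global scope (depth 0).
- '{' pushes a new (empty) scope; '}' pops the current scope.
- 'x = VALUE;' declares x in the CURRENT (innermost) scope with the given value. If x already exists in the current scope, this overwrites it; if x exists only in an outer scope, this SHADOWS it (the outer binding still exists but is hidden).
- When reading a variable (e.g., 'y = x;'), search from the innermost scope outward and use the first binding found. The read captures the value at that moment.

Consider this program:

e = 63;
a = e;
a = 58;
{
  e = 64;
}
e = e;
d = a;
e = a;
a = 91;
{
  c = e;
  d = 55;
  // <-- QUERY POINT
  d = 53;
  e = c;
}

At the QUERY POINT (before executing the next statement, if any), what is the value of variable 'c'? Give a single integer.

Step 1: declare e=63 at depth 0
Step 2: declare a=(read e)=63 at depth 0
Step 3: declare a=58 at depth 0
Step 4: enter scope (depth=1)
Step 5: declare e=64 at depth 1
Step 6: exit scope (depth=0)
Step 7: declare e=(read e)=63 at depth 0
Step 8: declare d=(read a)=58 at depth 0
Step 9: declare e=(read a)=58 at depth 0
Step 10: declare a=91 at depth 0
Step 11: enter scope (depth=1)
Step 12: declare c=(read e)=58 at depth 1
Step 13: declare d=55 at depth 1
Visible at query point: a=91 c=58 d=55 e=58

Answer: 58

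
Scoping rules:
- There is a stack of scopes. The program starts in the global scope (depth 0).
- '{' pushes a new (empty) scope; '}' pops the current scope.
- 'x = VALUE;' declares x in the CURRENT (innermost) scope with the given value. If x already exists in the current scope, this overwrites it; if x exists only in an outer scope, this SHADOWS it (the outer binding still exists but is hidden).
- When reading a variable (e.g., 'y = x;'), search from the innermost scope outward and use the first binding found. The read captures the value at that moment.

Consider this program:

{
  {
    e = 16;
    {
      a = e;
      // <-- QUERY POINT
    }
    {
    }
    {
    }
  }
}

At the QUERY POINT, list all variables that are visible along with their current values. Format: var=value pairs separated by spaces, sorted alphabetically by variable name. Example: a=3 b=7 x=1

Step 1: enter scope (depth=1)
Step 2: enter scope (depth=2)
Step 3: declare e=16 at depth 2
Step 4: enter scope (depth=3)
Step 5: declare a=(read e)=16 at depth 3
Visible at query point: a=16 e=16

Answer: a=16 e=16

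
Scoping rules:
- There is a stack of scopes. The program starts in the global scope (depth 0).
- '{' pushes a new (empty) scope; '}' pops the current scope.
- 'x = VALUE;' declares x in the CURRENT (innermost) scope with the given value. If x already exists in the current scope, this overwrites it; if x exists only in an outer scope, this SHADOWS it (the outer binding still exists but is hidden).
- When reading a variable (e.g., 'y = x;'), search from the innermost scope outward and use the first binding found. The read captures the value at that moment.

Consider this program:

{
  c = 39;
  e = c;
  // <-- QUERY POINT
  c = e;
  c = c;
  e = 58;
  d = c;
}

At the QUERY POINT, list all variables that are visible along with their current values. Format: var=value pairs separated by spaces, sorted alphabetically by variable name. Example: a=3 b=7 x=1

Answer: c=39 e=39

Derivation:
Step 1: enter scope (depth=1)
Step 2: declare c=39 at depth 1
Step 3: declare e=(read c)=39 at depth 1
Visible at query point: c=39 e=39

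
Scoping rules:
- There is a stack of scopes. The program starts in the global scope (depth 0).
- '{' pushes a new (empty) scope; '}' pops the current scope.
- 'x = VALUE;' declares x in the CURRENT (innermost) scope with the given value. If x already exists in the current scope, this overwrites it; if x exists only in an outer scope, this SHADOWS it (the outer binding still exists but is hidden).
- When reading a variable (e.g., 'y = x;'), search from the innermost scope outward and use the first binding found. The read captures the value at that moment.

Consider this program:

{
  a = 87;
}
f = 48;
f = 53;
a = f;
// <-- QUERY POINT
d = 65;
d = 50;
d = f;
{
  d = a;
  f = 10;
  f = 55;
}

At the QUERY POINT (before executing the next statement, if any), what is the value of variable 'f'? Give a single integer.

Answer: 53

Derivation:
Step 1: enter scope (depth=1)
Step 2: declare a=87 at depth 1
Step 3: exit scope (depth=0)
Step 4: declare f=48 at depth 0
Step 5: declare f=53 at depth 0
Step 6: declare a=(read f)=53 at depth 0
Visible at query point: a=53 f=53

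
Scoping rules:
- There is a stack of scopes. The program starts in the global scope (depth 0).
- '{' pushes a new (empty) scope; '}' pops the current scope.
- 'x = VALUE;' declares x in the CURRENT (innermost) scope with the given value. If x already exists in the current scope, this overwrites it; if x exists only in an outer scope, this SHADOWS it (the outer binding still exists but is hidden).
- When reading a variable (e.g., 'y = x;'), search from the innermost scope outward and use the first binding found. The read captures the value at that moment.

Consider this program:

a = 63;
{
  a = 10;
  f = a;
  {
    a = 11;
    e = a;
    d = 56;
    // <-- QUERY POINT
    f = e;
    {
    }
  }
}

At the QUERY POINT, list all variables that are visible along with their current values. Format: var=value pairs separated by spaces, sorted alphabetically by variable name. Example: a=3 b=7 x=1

Step 1: declare a=63 at depth 0
Step 2: enter scope (depth=1)
Step 3: declare a=10 at depth 1
Step 4: declare f=(read a)=10 at depth 1
Step 5: enter scope (depth=2)
Step 6: declare a=11 at depth 2
Step 7: declare e=(read a)=11 at depth 2
Step 8: declare d=56 at depth 2
Visible at query point: a=11 d=56 e=11 f=10

Answer: a=11 d=56 e=11 f=10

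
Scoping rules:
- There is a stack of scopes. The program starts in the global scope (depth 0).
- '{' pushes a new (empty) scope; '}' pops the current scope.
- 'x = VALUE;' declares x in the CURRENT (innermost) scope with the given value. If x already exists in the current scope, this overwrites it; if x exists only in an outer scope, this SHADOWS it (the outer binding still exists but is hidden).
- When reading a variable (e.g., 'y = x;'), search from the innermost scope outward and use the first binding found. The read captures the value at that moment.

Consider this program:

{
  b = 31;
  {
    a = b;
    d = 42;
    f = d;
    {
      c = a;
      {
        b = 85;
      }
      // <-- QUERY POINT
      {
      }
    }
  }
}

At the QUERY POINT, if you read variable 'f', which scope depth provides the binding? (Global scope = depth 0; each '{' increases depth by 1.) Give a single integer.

Step 1: enter scope (depth=1)
Step 2: declare b=31 at depth 1
Step 3: enter scope (depth=2)
Step 4: declare a=(read b)=31 at depth 2
Step 5: declare d=42 at depth 2
Step 6: declare f=(read d)=42 at depth 2
Step 7: enter scope (depth=3)
Step 8: declare c=(read a)=31 at depth 3
Step 9: enter scope (depth=4)
Step 10: declare b=85 at depth 4
Step 11: exit scope (depth=3)
Visible at query point: a=31 b=31 c=31 d=42 f=42

Answer: 2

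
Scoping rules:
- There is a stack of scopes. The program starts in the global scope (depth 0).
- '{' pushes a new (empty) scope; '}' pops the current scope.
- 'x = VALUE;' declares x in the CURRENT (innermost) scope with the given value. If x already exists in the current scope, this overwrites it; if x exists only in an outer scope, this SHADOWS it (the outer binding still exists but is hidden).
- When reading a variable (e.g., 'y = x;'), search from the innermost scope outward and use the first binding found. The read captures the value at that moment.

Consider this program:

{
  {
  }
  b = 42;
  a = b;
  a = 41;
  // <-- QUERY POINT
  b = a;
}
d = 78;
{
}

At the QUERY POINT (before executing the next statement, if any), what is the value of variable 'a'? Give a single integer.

Answer: 41

Derivation:
Step 1: enter scope (depth=1)
Step 2: enter scope (depth=2)
Step 3: exit scope (depth=1)
Step 4: declare b=42 at depth 1
Step 5: declare a=(read b)=42 at depth 1
Step 6: declare a=41 at depth 1
Visible at query point: a=41 b=42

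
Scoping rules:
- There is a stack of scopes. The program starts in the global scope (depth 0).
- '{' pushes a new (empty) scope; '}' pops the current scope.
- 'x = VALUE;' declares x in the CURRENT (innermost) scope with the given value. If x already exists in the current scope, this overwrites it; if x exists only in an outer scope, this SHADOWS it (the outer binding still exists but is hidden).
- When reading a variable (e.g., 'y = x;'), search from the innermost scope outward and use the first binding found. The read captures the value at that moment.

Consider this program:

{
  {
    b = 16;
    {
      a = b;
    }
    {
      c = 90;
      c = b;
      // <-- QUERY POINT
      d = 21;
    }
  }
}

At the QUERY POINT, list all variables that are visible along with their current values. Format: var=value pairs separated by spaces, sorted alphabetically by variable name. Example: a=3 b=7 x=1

Answer: b=16 c=16

Derivation:
Step 1: enter scope (depth=1)
Step 2: enter scope (depth=2)
Step 3: declare b=16 at depth 2
Step 4: enter scope (depth=3)
Step 5: declare a=(read b)=16 at depth 3
Step 6: exit scope (depth=2)
Step 7: enter scope (depth=3)
Step 8: declare c=90 at depth 3
Step 9: declare c=(read b)=16 at depth 3
Visible at query point: b=16 c=16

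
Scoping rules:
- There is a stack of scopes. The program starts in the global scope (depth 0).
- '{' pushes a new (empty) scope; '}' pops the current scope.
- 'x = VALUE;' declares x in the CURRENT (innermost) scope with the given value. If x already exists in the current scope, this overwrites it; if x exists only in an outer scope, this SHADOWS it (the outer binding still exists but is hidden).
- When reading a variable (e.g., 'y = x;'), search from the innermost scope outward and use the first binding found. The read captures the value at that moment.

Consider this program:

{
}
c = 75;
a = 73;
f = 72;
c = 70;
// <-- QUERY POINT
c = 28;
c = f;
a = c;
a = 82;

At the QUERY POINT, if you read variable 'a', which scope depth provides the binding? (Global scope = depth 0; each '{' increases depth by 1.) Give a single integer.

Step 1: enter scope (depth=1)
Step 2: exit scope (depth=0)
Step 3: declare c=75 at depth 0
Step 4: declare a=73 at depth 0
Step 5: declare f=72 at depth 0
Step 6: declare c=70 at depth 0
Visible at query point: a=73 c=70 f=72

Answer: 0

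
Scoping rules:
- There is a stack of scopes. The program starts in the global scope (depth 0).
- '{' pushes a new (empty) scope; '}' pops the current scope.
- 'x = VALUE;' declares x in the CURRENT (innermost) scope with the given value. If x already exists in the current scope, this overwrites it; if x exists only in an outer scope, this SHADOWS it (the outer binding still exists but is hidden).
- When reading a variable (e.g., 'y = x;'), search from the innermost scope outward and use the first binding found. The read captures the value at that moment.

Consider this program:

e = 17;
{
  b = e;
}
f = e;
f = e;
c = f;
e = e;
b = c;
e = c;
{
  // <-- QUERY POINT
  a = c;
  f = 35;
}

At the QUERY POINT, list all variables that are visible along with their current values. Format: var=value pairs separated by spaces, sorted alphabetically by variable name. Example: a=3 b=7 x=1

Answer: b=17 c=17 e=17 f=17

Derivation:
Step 1: declare e=17 at depth 0
Step 2: enter scope (depth=1)
Step 3: declare b=(read e)=17 at depth 1
Step 4: exit scope (depth=0)
Step 5: declare f=(read e)=17 at depth 0
Step 6: declare f=(read e)=17 at depth 0
Step 7: declare c=(read f)=17 at depth 0
Step 8: declare e=(read e)=17 at depth 0
Step 9: declare b=(read c)=17 at depth 0
Step 10: declare e=(read c)=17 at depth 0
Step 11: enter scope (depth=1)
Visible at query point: b=17 c=17 e=17 f=17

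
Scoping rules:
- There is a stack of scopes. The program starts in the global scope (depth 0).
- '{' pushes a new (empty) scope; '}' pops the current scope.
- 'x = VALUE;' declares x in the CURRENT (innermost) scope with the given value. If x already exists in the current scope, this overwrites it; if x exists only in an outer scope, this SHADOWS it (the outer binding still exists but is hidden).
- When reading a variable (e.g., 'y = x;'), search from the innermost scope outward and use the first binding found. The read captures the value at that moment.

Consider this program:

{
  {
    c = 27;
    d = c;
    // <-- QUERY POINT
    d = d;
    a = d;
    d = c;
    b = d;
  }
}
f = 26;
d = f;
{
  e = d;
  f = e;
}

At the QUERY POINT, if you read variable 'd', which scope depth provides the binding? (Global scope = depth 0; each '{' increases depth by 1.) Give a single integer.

Answer: 2

Derivation:
Step 1: enter scope (depth=1)
Step 2: enter scope (depth=2)
Step 3: declare c=27 at depth 2
Step 4: declare d=(read c)=27 at depth 2
Visible at query point: c=27 d=27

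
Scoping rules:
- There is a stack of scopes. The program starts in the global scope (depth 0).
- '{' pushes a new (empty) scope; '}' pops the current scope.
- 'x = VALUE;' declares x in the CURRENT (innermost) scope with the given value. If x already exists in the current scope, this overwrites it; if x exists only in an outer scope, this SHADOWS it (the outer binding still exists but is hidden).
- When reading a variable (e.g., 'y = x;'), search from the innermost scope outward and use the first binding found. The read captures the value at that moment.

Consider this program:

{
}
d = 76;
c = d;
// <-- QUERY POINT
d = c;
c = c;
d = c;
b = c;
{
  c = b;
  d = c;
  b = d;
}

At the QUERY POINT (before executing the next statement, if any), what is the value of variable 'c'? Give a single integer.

Answer: 76

Derivation:
Step 1: enter scope (depth=1)
Step 2: exit scope (depth=0)
Step 3: declare d=76 at depth 0
Step 4: declare c=(read d)=76 at depth 0
Visible at query point: c=76 d=76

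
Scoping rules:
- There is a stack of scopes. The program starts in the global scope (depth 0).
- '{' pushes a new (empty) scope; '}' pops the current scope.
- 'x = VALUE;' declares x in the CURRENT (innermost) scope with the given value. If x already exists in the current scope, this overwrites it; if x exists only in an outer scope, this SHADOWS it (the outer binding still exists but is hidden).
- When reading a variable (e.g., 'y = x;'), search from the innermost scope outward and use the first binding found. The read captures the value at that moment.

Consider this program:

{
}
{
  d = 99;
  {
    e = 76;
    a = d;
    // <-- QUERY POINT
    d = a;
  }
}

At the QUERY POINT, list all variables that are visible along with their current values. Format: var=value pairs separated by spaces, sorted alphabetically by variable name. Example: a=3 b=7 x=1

Step 1: enter scope (depth=1)
Step 2: exit scope (depth=0)
Step 3: enter scope (depth=1)
Step 4: declare d=99 at depth 1
Step 5: enter scope (depth=2)
Step 6: declare e=76 at depth 2
Step 7: declare a=(read d)=99 at depth 2
Visible at query point: a=99 d=99 e=76

Answer: a=99 d=99 e=76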